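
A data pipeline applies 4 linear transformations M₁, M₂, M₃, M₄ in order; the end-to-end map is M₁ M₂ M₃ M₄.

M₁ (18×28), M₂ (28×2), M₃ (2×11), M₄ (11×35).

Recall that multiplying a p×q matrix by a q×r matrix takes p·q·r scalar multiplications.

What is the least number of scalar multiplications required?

3038

Adjacent pairs: M₁M₂ = 18·28·2 = 1008; M₂M₃ = 28·2·11 = 616; M₃M₄ = 2·11·35 = 770.
Length 3: M₁..M₃: k=1: 0+616+18·28·11=6160; k=2: 1008+0+18·2·11=1404 → min 1404 | M₂..M₄: k=2: 0+770+28·2·35=2730; k=3: 616+0+28·11·35=11396 → min 2730.
Length 4: M₁..M₄: k=1: 0+2730+18·28·35=20370; k=2: 1008+770+18·2·35=3038; k=3: 1404+0+18·11·35=8334 → min 3038.
Optimal order: ((M₁ M₂) (M₃ M₄)) with cost 3038.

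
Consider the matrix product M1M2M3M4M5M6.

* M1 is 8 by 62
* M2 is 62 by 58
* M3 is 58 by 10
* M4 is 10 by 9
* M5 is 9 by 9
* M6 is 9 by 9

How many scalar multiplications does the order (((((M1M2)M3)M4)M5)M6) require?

(M1M2): 8×62 by 62×58 → 8×58, cost 8·62·58 = 28768
((M1M2)M3): 8×58 by 58×10 → 8×10, cost 8·58·10 = 4640; cumulative 33408
(((M1M2)M3)M4): 8×10 by 10×9 → 8×9, cost 8·10·9 = 720; cumulative 34128
((((M1M2)M3)M4)M5): 8×9 by 9×9 → 8×9, cost 8·9·9 = 648; cumulative 34776
(((((M1M2)M3)M4)M5)M6): 8×9 by 9×9 → 8×9, cost 8·9·9 = 648; cumulative 35424
Total: 35424 scalar multiplications.

35424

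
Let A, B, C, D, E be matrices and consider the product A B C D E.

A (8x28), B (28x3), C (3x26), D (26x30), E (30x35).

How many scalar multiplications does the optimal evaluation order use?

Adjacent pairs: AB = 8·28·3 = 672; BC = 28·3·26 = 2184; CD = 3·26·30 = 2340; DE = 26·30·35 = 27300.
Length 3: A..C: k=1: 0+2184+8·28·26=8008; k=2: 672+0+8·3·26=1296 → min 1296 | B..D: k=2: 0+2340+28·3·30=4860; k=3: 2184+0+28·26·30=24024 → min 4860 | C..E: k=3: 0+27300+3·26·35=30030; k=4: 2340+0+3·30·35=5490 → min 5490.
Length 4: A..D: k=1: 0+4860+8·28·30=11580; k=2: 672+2340+8·3·30=3732; k=3: 1296+0+8·26·30=7536 → min 3732 | B..E: k=2: 0+5490+28·3·35=8430; k=3: 2184+27300+28·26·35=54964; k=4: 4860+0+28·30·35=34260 → min 8430.
Length 5: A..E: k=1: 0+8430+8·28·35=16270; k=2: 672+5490+8·3·35=7002; k=3: 1296+27300+8·26·35=35876; k=4: 3732+0+8·30·35=12132 → min 7002.
Optimal order: ((A B) ((C D) E)) with cost 7002.

7002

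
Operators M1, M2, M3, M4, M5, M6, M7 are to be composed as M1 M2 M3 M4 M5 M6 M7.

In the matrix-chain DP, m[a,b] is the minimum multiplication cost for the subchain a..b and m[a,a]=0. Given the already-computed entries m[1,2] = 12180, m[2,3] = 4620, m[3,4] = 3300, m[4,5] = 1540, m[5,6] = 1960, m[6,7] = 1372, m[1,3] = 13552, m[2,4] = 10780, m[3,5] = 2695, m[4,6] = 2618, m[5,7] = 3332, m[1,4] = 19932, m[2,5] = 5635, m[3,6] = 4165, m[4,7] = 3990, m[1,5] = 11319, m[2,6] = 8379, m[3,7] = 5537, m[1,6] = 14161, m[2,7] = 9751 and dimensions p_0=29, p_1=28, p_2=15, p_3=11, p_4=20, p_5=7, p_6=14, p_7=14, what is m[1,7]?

15533

m[1,7] = min over k∈[1,6] of m[1,k]+m[k+1,7]+p_{0}·p_k·p_{7}.
k=1: 0 + 9751 + 29·28·14 = 21119; k=2: 12180 + 5537 + 29·15·14 = 23807; k=3: 13552 + 3990 + 29·11·14 = 22008; k=4: 19932 + 3332 + 29·20·14 = 31384; k=5: 11319 + 1372 + 29·7·14 = 15533; k=6: 14161 + 0 + 29·14·14 = 19845.
Minimum: 15533 at k=5.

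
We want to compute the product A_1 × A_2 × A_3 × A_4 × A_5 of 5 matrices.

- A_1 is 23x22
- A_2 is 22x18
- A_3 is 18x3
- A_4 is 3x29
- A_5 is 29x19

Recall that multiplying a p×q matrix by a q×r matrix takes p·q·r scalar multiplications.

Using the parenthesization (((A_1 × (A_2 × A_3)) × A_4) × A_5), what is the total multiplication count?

17380

(A_2 × A_3): 22×18 by 18×3 → 22×3, cost 22·18·3 = 1188
(A_1 × (A_2 × A_3)): 23×22 by 22×3 → 23×3, cost 23·22·3 = 1518; cumulative 2706
((A_1 × (A_2 × A_3)) × A_4): 23×3 by 3×29 → 23×29, cost 23·3·29 = 2001; cumulative 4707
(((A_1 × (A_2 × A_3)) × A_4) × A_5): 23×29 by 29×19 → 23×19, cost 23·29·19 = 12673; cumulative 17380
Total: 17380 scalar multiplications.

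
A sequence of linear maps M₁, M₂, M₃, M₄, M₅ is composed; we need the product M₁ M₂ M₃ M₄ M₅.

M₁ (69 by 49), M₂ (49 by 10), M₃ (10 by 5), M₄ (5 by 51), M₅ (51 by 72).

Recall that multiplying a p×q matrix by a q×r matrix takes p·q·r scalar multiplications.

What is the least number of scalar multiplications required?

Adjacent pairs: M₁M₂ = 69·49·10 = 33810; M₂M₃ = 49·10·5 = 2450; M₃M₄ = 10·5·51 = 2550; M₄M₅ = 5·51·72 = 18360.
Length 3: M₁..M₃: k=1: 0+2450+69·49·5=19355; k=2: 33810+0+69·10·5=37260 → min 19355 | M₂..M₄: k=2: 0+2550+49·10·51=27540; k=3: 2450+0+49·5·51=14945 → min 14945 | M₃..M₅: k=3: 0+18360+10·5·72=21960; k=4: 2550+0+10·51·72=39270 → min 21960.
Length 4: M₁..M₄: k=1: 0+14945+69·49·51=187376; k=2: 33810+2550+69·10·51=71550; k=3: 19355+0+69·5·51=36950 → min 36950 | M₂..M₅: k=2: 0+21960+49·10·72=57240; k=3: 2450+18360+49·5·72=38450; k=4: 14945+0+49·51·72=194873 → min 38450.
Length 5: M₁..M₅: k=1: 0+38450+69·49·72=281882; k=2: 33810+21960+69·10·72=105450; k=3: 19355+18360+69·5·72=62555; k=4: 36950+0+69·51·72=290318 → min 62555.
Optimal order: ((M₁ (M₂ M₃)) (M₄ M₅)) with cost 62555.

62555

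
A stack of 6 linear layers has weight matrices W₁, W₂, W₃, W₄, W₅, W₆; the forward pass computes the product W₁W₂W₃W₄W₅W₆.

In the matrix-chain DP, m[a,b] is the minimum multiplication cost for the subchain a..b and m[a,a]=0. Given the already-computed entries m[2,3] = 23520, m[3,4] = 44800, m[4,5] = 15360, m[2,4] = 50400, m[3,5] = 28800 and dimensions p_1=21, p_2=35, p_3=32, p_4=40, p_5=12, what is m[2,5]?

37620

m[2,5] = min over k∈[2,4] of m[2,k]+m[k+1,5]+p_{1}·p_k·p_{5}.
k=2: 0 + 28800 + 21·35·12 = 37620; k=3: 23520 + 15360 + 21·32·12 = 46944; k=4: 50400 + 0 + 21·40·12 = 60480.
Minimum: 37620 at k=2.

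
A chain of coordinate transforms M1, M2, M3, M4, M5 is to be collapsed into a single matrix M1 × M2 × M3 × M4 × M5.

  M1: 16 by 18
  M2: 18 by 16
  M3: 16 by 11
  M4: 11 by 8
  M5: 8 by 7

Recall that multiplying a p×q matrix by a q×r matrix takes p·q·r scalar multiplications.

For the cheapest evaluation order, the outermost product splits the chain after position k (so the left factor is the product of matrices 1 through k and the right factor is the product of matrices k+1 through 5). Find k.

Adjacent pairs: M1M2 = 16·18·16 = 4608; M2M3 = 18·16·11 = 3168; M3M4 = 16·11·8 = 1408; M4M5 = 11·8·7 = 616.
Length 3: M1..M3: k=1: 0+3168+16·18·11=6336; k=2: 4608+0+16·16·11=7424 → min 6336 | M2..M4: k=2: 0+1408+18·16·8=3712; k=3: 3168+0+18·11·8=4752 → min 3712 | M3..M5: k=3: 0+616+16·11·7=1848; k=4: 1408+0+16·8·7=2304 → min 1848.
Length 4: M1..M4: k=1: 0+3712+16·18·8=6016; k=2: 4608+1408+16·16·8=8064; k=3: 6336+0+16·11·8=7744 → min 6016 | M2..M5: k=2: 0+1848+18·16·7=3864; k=3: 3168+616+18·11·7=5170; k=4: 3712+0+18·8·7=4720 → min 3864.
Top-level splits: k=1: (M1..M1)·(M2..M5) → 0+3864+16·18·7 = 5880; k=2: (M1..M2)·(M3..M5) → 4608+1848+16·16·7 = 8248; k=3: (M1..M3)·(M4..M5) → 6336+616+16·11·7 = 8184; k=4: (M1..M4)·(M5..M5) → 6016+0+16·8·7 = 6912.
Best split is after M1, i.e. k = 1.

1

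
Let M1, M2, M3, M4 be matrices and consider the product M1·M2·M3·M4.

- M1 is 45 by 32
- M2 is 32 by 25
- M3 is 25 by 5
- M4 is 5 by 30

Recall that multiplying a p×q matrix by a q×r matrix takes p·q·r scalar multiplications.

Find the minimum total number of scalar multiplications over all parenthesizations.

Adjacent pairs: M1M2 = 45·32·25 = 36000; M2M3 = 32·25·5 = 4000; M3M4 = 25·5·30 = 3750.
Length 3: M1..M3: k=1: 0+4000+45·32·5=11200; k=2: 36000+0+45·25·5=41625 → min 11200 | M2..M4: k=2: 0+3750+32·25·30=27750; k=3: 4000+0+32·5·30=8800 → min 8800.
Length 4: M1..M4: k=1: 0+8800+45·32·30=52000; k=2: 36000+3750+45·25·30=73500; k=3: 11200+0+45·5·30=17950 → min 17950.
Optimal order: ((M1·(M2·M3))·M4) with cost 17950.

17950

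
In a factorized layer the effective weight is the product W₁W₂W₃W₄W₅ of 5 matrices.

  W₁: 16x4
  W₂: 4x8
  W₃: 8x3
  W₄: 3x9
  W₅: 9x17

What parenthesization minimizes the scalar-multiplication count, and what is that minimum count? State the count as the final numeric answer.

Adjacent pairs: W₁W₂ = 16·4·8 = 512; W₂W₃ = 4·8·3 = 96; W₃W₄ = 8·3·9 = 216; W₄W₅ = 3·9·17 = 459.
Length 3: W₁..W₃: k=1: 0+96+16·4·3=288; k=2: 512+0+16·8·3=896 → min 288 | W₂..W₄: k=2: 0+216+4·8·9=504; k=3: 96+0+4·3·9=204 → min 204 | W₃..W₅: k=3: 0+459+8·3·17=867; k=4: 216+0+8·9·17=1440 → min 867.
Length 4: W₁..W₄: k=1: 0+204+16·4·9=780; k=2: 512+216+16·8·9=1880; k=3: 288+0+16·3·9=720 → min 720 | W₂..W₅: k=2: 0+867+4·8·17=1411; k=3: 96+459+4·3·17=759; k=4: 204+0+4·9·17=816 → min 759.
Length 5: W₁..W₅: k=1: 0+759+16·4·17=1847; k=2: 512+867+16·8·17=3555; k=3: 288+459+16·3·17=1563; k=4: 720+0+16·9·17=3168 → min 1563.
Optimal parenthesization: ((W₁(W₂W₃))(W₄W₅)) with cost 1563.

1563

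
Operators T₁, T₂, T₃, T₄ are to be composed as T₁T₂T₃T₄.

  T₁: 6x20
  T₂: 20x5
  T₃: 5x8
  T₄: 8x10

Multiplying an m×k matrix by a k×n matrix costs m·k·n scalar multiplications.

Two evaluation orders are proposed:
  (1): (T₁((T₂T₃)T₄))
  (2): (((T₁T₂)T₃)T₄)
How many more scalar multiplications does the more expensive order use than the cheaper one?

Order (1) = (T₁((T₂T₃)T₄)): (T₂T₃): 20×5 by 5×8 → 20×8, cost 20·5·8 = 800; ((T₂T₃)T₄): 20×8 by 8×10 → 20×10, cost 20·8·10 = 1600; cumulative 2400; (T₁((T₂T₃)T₄)): 6×20 by 20×10 → 6×10, cost 6·20·10 = 1200; cumulative 3600. Total 3600.
Order (2) = (((T₁T₂)T₃)T₄): (T₁T₂): 6×20 by 20×5 → 6×5, cost 6·20·5 = 600; ((T₁T₂)T₃): 6×5 by 5×8 → 6×8, cost 6·5·8 = 240; cumulative 840; (((T₁T₂)T₃)T₄): 6×8 by 8×10 → 6×10, cost 6·8·10 = 480; cumulative 1320. Total 1320.
Difference: |3600 − 1320| = 2280.

2280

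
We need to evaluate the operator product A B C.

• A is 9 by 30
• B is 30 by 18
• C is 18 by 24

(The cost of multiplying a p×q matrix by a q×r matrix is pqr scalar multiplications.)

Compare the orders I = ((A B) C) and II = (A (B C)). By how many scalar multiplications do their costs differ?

10692

Order I = ((A B) C): (A B): 9×30 by 30×18 → 9×18, cost 9·30·18 = 4860; ((A B) C): 9×18 by 18×24 → 9×24, cost 9·18·24 = 3888; cumulative 8748. Total 8748.
Order II = (A (B C)): (B C): 30×18 by 18×24 → 30×24, cost 30·18·24 = 12960; (A (B C)): 9×30 by 30×24 → 9×24, cost 9·30·24 = 6480; cumulative 19440. Total 19440.
Difference: |8748 − 19440| = 10692.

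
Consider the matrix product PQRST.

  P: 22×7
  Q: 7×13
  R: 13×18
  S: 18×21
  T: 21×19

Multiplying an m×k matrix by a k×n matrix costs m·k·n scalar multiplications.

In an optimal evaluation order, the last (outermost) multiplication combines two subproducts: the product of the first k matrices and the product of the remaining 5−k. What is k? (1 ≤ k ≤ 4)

Adjacent pairs: PQ = 22·7·13 = 2002; QR = 7·13·18 = 1638; RS = 13·18·21 = 4914; ST = 18·21·19 = 7182.
Length 3: P..R: k=1: 0+1638+22·7·18=4410; k=2: 2002+0+22·13·18=7150 → min 4410 | Q..S: k=2: 0+4914+7·13·21=6825; k=3: 1638+0+7·18·21=4284 → min 4284 | R..T: k=3: 0+7182+13·18·19=11628; k=4: 4914+0+13·21·19=10101 → min 10101.
Length 4: P..S: k=1: 0+4284+22·7·21=7518; k=2: 2002+4914+22·13·21=12922; k=3: 4410+0+22·18·21=12726 → min 7518 | Q..T: k=2: 0+10101+7·13·19=11830; k=3: 1638+7182+7·18·19=11214; k=4: 4284+0+7·21·19=7077 → min 7077.
Top-level splits: k=1: (P..P)·(Q..T) → 0+7077+22·7·19 = 10003; k=2: (P..Q)·(R..T) → 2002+10101+22·13·19 = 17537; k=3: (P..R)·(S..T) → 4410+7182+22·18·19 = 19116; k=4: (P..S)·(T..T) → 7518+0+22·21·19 = 16296.
Best split is after P, i.e. k = 1.

1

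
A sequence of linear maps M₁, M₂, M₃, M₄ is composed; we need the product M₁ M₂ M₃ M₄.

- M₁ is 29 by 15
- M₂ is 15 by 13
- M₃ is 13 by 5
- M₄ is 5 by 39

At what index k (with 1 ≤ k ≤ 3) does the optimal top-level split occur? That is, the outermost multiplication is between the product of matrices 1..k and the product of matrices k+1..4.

Adjacent pairs: M₁M₂ = 29·15·13 = 5655; M₂M₃ = 15·13·5 = 975; M₃M₄ = 13·5·39 = 2535.
Length 3: M₁..M₃: k=1: 0+975+29·15·5=3150; k=2: 5655+0+29·13·5=7540 → min 3150 | M₂..M₄: k=2: 0+2535+15·13·39=10140; k=3: 975+0+15·5·39=3900 → min 3900.
Top-level splits: k=1: (M₁..M₁)·(M₂..M₄) → 0+3900+29·15·39 = 20865; k=2: (M₁..M₂)·(M₃..M₄) → 5655+2535+29·13·39 = 22893; k=3: (M₁..M₃)·(M₄..M₄) → 3150+0+29·5·39 = 8805.
Best split is after M₃, i.e. k = 3.

3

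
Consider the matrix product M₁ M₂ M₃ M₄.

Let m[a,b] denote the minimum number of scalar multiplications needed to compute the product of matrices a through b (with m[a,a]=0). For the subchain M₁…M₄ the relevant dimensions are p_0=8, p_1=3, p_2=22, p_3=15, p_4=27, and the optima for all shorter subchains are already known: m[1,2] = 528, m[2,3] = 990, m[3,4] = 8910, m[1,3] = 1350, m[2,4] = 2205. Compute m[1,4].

2853

m[1,4] = min over k∈[1,3] of m[1,k]+m[k+1,4]+p_{0}·p_k·p_{4}.
k=1: 0 + 2205 + 8·3·27 = 2853; k=2: 528 + 8910 + 8·22·27 = 14190; k=3: 1350 + 0 + 8·15·27 = 4590.
Minimum: 2853 at k=1.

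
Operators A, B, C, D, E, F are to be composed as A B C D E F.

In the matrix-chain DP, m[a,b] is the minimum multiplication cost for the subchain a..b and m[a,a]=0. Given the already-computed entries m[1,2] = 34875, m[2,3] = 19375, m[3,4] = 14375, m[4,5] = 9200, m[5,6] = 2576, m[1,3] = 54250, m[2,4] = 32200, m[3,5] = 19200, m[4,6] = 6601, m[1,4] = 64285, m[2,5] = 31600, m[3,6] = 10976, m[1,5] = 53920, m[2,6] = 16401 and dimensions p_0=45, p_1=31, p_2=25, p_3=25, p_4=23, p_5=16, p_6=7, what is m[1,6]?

26166

m[1,6] = min over k∈[1,5] of m[1,k]+m[k+1,6]+p_{0}·p_k·p_{6}.
k=1: 0 + 16401 + 45·31·7 = 26166; k=2: 34875 + 10976 + 45·25·7 = 53726; k=3: 54250 + 6601 + 45·25·7 = 68726; k=4: 64285 + 2576 + 45·23·7 = 74106; k=5: 53920 + 0 + 45·16·7 = 58960.
Minimum: 26166 at k=1.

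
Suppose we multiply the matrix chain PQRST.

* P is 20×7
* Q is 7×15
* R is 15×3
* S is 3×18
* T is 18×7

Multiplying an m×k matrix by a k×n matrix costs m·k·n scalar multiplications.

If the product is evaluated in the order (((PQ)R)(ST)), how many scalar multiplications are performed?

(PQ): 20×7 by 7×15 → 20×15, cost 20·7·15 = 2100
((PQ)R): 20×15 by 15×3 → 20×3, cost 20·15·3 = 900; cumulative 3000
(ST): 3×18 by 18×7 → 3×7, cost 3·18·7 = 378
(((PQ)R)(ST)): 20×3 by 3×7 → 20×7, cost 20·3·7 = 420; cumulative 3798
Total: 3798 scalar multiplications.

3798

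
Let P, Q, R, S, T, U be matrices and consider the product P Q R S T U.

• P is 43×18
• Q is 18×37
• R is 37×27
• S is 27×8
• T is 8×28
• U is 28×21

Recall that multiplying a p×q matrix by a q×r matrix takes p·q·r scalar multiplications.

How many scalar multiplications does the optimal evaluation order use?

Adjacent pairs: PQ = 43·18·37 = 28638; QR = 18·37·27 = 17982; RS = 37·27·8 = 7992; ST = 27·8·28 = 6048; TU = 8·28·21 = 4704.
Length 3: P..R: k=1: 0+17982+43·18·27=38880; k=2: 28638+0+43·37·27=71595 → min 38880 | Q..S: k=2: 0+7992+18·37·8=13320; k=3: 17982+0+18·27·8=21870 → min 13320 | R..T: k=3: 0+6048+37·27·28=34020; k=4: 7992+0+37·8·28=16280 → min 16280 | S..U: k=4: 0+4704+27·8·21=9240; k=5: 6048+0+27·28·21=21924 → min 9240.
Length 4: P..S: k=1: 0+13320+43·18·8=19512; k=2: 28638+7992+43·37·8=49358; k=3: 38880+0+43·27·8=48168 → min 19512 | Q..T: k=2: 0+16280+18·37·28=34928; k=3: 17982+6048+18·27·28=37638; k=4: 13320+0+18·8·28=17352 → min 17352 | R..U: k=3: 0+9240+37·27·21=30219; k=4: 7992+4704+37·8·21=18912; k=5: 16280+0+37·28·21=38036 → min 18912.
Length 5: P..T: k=1: 0+17352+43·18·28=39024; k=2: 28638+16280+43·37·28=89466; k=3: 38880+6048+43·27·28=77436; k=4: 19512+0+43·8·28=29144 → min 29144 | Q..U: k=2: 0+18912+18·37·21=32898; k=3: 17982+9240+18·27·21=37428; k=4: 13320+4704+18·8·21=21048; k=5: 17352+0+18·28·21=27936 → min 21048.
Length 6: P..U: k=1: 0+21048+43·18·21=37302; k=2: 28638+18912+43·37·21=80961; k=3: 38880+9240+43·27·21=72501; k=4: 19512+4704+43·8·21=31440; k=5: 29144+0+43·28·21=54428 → min 31440.
Optimal order: ((P (Q (R S))) (T U)) with cost 31440.

31440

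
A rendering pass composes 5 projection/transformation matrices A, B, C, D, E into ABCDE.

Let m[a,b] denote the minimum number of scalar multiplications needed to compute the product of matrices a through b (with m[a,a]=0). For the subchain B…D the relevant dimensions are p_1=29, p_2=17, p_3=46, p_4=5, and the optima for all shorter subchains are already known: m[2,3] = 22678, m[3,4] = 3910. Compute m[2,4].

6375

m[2,4] = min over k∈[2,3] of m[2,k]+m[k+1,4]+p_{1}·p_k·p_{4}.
k=2: 0 + 3910 + 29·17·5 = 6375; k=3: 22678 + 0 + 29·46·5 = 29348.
Minimum: 6375 at k=2.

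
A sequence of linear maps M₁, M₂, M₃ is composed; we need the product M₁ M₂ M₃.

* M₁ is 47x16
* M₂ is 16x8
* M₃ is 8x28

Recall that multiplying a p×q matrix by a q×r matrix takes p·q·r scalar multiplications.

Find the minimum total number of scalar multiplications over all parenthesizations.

Order (M₁ (M₂ M₃)): (M₂ M₃): 16×8 by 8×28 → 16×28, cost 16·8·28 = 3584; (M₁ (M₂ M₃)): 47×16 by 16×28 → 47×28, cost 47·16·28 = 21056; cumulative 24640. Total 24640.
Order ((M₁ M₂) M₃): (M₁ M₂): 47×16 by 16×8 → 47×8, cost 47·16·8 = 6016; ((M₁ M₂) M₃): 47×8 by 8×28 → 47×28, cost 47·8·28 = 10528; cumulative 16544. Total 16544.
Minimum: 16544.

16544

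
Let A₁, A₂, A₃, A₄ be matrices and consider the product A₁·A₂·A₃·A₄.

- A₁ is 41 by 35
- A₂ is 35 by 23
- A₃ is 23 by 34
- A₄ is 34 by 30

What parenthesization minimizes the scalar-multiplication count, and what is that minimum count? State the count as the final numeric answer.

84755

Adjacent pairs: A₁A₂ = 41·35·23 = 33005; A₂A₃ = 35·23·34 = 27370; A₃A₄ = 23·34·30 = 23460.
Length 3: A₁..A₃: k=1: 0+27370+41·35·34=76160; k=2: 33005+0+41·23·34=65067 → min 65067 | A₂..A₄: k=2: 0+23460+35·23·30=47610; k=3: 27370+0+35·34·30=63070 → min 47610.
Length 4: A₁..A₄: k=1: 0+47610+41·35·30=90660; k=2: 33005+23460+41·23·30=84755; k=3: 65067+0+41·34·30=106887 → min 84755.
Optimal parenthesization: ((A₁·A₂)·(A₃·A₄)) with cost 84755.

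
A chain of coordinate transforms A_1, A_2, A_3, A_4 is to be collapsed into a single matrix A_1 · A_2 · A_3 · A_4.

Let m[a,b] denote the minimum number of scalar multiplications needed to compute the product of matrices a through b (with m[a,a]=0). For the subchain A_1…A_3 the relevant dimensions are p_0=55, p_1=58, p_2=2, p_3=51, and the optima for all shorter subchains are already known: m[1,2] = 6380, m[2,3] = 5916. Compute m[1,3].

11990

m[1,3] = min over k∈[1,2] of m[1,k]+m[k+1,3]+p_{0}·p_k·p_{3}.
k=1: 0 + 5916 + 55·58·51 = 168606; k=2: 6380 + 0 + 55·2·51 = 11990.
Minimum: 11990 at k=2.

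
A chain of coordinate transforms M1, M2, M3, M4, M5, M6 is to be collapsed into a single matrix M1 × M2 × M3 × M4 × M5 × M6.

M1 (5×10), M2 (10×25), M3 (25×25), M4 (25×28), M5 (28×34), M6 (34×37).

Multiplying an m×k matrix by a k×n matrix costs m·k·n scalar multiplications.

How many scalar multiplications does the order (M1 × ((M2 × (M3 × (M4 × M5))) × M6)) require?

67980

(M4 × M5): 25×28 by 28×34 → 25×34, cost 25·28·34 = 23800
(M3 × (M4 × M5)): 25×25 by 25×34 → 25×34, cost 25·25·34 = 21250; cumulative 45050
(M2 × (M3 × (M4 × M5))): 10×25 by 25×34 → 10×34, cost 10·25·34 = 8500; cumulative 53550
((M2 × (M3 × (M4 × M5))) × M6): 10×34 by 34×37 → 10×37, cost 10·34·37 = 12580; cumulative 66130
(M1 × ((M2 × (M3 × (M4 × M5))) × M6)): 5×10 by 10×37 → 5×37, cost 5·10·37 = 1850; cumulative 67980
Total: 67980 scalar multiplications.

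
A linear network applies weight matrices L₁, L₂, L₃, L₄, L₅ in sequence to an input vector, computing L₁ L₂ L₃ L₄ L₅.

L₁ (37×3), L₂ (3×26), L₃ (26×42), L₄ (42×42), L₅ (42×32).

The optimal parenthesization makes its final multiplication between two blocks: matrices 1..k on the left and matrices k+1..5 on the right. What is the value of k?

1

Adjacent pairs: L₁L₂ = 37·3·26 = 2886; L₂L₃ = 3·26·42 = 3276; L₃L₄ = 26·42·42 = 45864; L₄L₅ = 42·42·32 = 56448.
Length 3: L₁..L₃: k=1: 0+3276+37·3·42=7938; k=2: 2886+0+37·26·42=43290 → min 7938 | L₂..L₄: k=2: 0+45864+3·26·42=49140; k=3: 3276+0+3·42·42=8568 → min 8568 | L₃..L₅: k=3: 0+56448+26·42·32=91392; k=4: 45864+0+26·42·32=80808 → min 80808.
Length 4: L₁..L₄: k=1: 0+8568+37·3·42=13230; k=2: 2886+45864+37·26·42=89154; k=3: 7938+0+37·42·42=73206 → min 13230 | L₂..L₅: k=2: 0+80808+3·26·32=83304; k=3: 3276+56448+3·42·32=63756; k=4: 8568+0+3·42·32=12600 → min 12600.
Top-level splits: k=1: (L₁..L₁)·(L₂..L₅) → 0+12600+37·3·32 = 16152; k=2: (L₁..L₂)·(L₃..L₅) → 2886+80808+37·26·32 = 114478; k=3: (L₁..L₃)·(L₄..L₅) → 7938+56448+37·42·32 = 114114; k=4: (L₁..L₄)·(L₅..L₅) → 13230+0+37·42·32 = 62958.
Best split is after L₁, i.e. k = 1.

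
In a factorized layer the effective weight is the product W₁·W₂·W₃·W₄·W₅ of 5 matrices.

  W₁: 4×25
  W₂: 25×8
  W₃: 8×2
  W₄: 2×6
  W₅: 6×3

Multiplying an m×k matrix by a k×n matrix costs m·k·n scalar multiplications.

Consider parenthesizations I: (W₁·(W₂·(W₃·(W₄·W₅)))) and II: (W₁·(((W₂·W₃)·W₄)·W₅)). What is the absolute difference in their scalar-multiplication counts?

466

Order I = (W₁·(W₂·(W₃·(W₄·W₅)))): (W₄·W₅): 2×6 by 6×3 → 2×3, cost 2·6·3 = 36; (W₃·(W₄·W₅)): 8×2 by 2×3 → 8×3, cost 8·2·3 = 48; cumulative 84; (W₂·(W₃·(W₄·W₅))): 25×8 by 8×3 → 25×3, cost 25·8·3 = 600; cumulative 684; (W₁·(W₂·(W₃·(W₄·W₅)))): 4×25 by 25×3 → 4×3, cost 4·25·3 = 300; cumulative 984. Total 984.
Order II = (W₁·(((W₂·W₃)·W₄)·W₅)): (W₂·W₃): 25×8 by 8×2 → 25×2, cost 25·8·2 = 400; ((W₂·W₃)·W₄): 25×2 by 2×6 → 25×6, cost 25·2·6 = 300; cumulative 700; (((W₂·W₃)·W₄)·W₅): 25×6 by 6×3 → 25×3, cost 25·6·3 = 450; cumulative 1150; (W₁·(((W₂·W₃)·W₄)·W₅)): 4×25 by 25×3 → 4×3, cost 4·25·3 = 300; cumulative 1450. Total 1450.
Difference: |984 − 1450| = 466.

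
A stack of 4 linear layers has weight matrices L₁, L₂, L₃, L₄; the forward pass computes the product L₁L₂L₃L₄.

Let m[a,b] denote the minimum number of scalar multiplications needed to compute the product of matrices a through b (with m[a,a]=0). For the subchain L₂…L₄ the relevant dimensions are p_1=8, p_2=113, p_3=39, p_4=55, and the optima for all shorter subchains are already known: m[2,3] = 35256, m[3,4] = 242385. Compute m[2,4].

m[2,4] = min over k∈[2,3] of m[2,k]+m[k+1,4]+p_{1}·p_k·p_{4}.
k=2: 0 + 242385 + 8·113·55 = 292105; k=3: 35256 + 0 + 8·39·55 = 52416.
Minimum: 52416 at k=3.

52416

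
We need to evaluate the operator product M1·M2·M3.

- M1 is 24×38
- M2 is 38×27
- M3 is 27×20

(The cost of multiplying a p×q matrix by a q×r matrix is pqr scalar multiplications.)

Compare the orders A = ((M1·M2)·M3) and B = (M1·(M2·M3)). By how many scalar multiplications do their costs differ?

Order A = ((M1·M2)·M3): (M1·M2): 24×38 by 38×27 → 24×27, cost 24·38·27 = 24624; ((M1·M2)·M3): 24×27 by 27×20 → 24×20, cost 24·27·20 = 12960; cumulative 37584. Total 37584.
Order B = (M1·(M2·M3)): (M2·M3): 38×27 by 27×20 → 38×20, cost 38·27·20 = 20520; (M1·(M2·M3)): 24×38 by 38×20 → 24×20, cost 24·38·20 = 18240; cumulative 38760. Total 38760.
Difference: |37584 − 38760| = 1176.

1176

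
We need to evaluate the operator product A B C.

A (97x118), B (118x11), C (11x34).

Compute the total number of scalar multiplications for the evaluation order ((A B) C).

162184

(A B): 97×118 by 118×11 → 97×11, cost 97·118·11 = 125906
((A B) C): 97×11 by 11×34 → 97×34, cost 97·11·34 = 36278; cumulative 162184
Total: 162184 scalar multiplications.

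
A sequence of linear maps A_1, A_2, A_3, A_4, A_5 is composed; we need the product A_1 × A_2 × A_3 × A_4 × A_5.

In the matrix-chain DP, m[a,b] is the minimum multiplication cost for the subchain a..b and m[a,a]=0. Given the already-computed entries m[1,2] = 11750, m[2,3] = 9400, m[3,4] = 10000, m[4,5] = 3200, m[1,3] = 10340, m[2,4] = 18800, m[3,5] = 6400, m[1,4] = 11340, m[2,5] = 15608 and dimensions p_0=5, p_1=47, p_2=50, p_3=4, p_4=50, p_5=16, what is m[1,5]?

m[1,5] = min over k∈[1,4] of m[1,k]+m[k+1,5]+p_{0}·p_k·p_{5}.
k=1: 0 + 15608 + 5·47·16 = 19368; k=2: 11750 + 6400 + 5·50·16 = 22150; k=3: 10340 + 3200 + 5·4·16 = 13860; k=4: 11340 + 0 + 5·50·16 = 15340.
Minimum: 13860 at k=3.

13860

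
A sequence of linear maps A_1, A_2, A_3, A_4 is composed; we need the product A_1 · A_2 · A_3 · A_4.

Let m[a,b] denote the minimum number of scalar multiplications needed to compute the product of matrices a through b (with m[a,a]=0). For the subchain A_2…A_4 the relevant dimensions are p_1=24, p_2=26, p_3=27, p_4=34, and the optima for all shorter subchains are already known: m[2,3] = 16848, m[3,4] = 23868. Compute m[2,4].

38880

m[2,4] = min over k∈[2,3] of m[2,k]+m[k+1,4]+p_{1}·p_k·p_{4}.
k=2: 0 + 23868 + 24·26·34 = 45084; k=3: 16848 + 0 + 24·27·34 = 38880.
Minimum: 38880 at k=3.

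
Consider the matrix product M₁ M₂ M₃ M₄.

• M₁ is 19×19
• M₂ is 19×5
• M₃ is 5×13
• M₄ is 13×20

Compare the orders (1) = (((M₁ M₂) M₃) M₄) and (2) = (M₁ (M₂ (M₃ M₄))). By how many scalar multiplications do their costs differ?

Order (1) = (((M₁ M₂) M₃) M₄): (M₁ M₂): 19×19 by 19×5 → 19×5, cost 19·19·5 = 1805; ((M₁ M₂) M₃): 19×5 by 5×13 → 19×13, cost 19·5·13 = 1235; cumulative 3040; (((M₁ M₂) M₃) M₄): 19×13 by 13×20 → 19×20, cost 19·13·20 = 4940; cumulative 7980. Total 7980.
Order (2) = (M₁ (M₂ (M₃ M₄))): (M₃ M₄): 5×13 by 13×20 → 5×20, cost 5·13·20 = 1300; (M₂ (M₃ M₄)): 19×5 by 5×20 → 19×20, cost 19·5·20 = 1900; cumulative 3200; (M₁ (M₂ (M₃ M₄))): 19×19 by 19×20 → 19×20, cost 19·19·20 = 7220; cumulative 10420. Total 10420.
Difference: |7980 − 10420| = 2440.

2440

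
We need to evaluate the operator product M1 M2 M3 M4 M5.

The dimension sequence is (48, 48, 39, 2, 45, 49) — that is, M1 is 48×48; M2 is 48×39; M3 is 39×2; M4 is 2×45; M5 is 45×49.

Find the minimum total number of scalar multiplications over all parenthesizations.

Adjacent pairs: M1M2 = 48·48·39 = 89856; M2M3 = 48·39·2 = 3744; M3M4 = 39·2·45 = 3510; M4M5 = 2·45·49 = 4410.
Length 3: M1..M3: k=1: 0+3744+48·48·2=8352; k=2: 89856+0+48·39·2=93600 → min 8352 | M2..M4: k=2: 0+3510+48·39·45=87750; k=3: 3744+0+48·2·45=8064 → min 8064 | M3..M5: k=3: 0+4410+39·2·49=8232; k=4: 3510+0+39·45·49=89505 → min 8232.
Length 4: M1..M4: k=1: 0+8064+48·48·45=111744; k=2: 89856+3510+48·39·45=177606; k=3: 8352+0+48·2·45=12672 → min 12672 | M2..M5: k=2: 0+8232+48·39·49=99960; k=3: 3744+4410+48·2·49=12858; k=4: 8064+0+48·45·49=113904 → min 12858.
Length 5: M1..M5: k=1: 0+12858+48·48·49=125754; k=2: 89856+8232+48·39·49=189816; k=3: 8352+4410+48·2·49=17466; k=4: 12672+0+48·45·49=118512 → min 17466.
Optimal order: ((M1 (M2 M3)) (M4 M5)) with cost 17466.

17466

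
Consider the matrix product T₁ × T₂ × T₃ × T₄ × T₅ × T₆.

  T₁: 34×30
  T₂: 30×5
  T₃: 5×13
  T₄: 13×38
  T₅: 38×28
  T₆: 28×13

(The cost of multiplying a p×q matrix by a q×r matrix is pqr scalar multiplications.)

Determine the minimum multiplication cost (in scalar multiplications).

16920

Adjacent pairs: T₁T₂ = 34·30·5 = 5100; T₂T₃ = 30·5·13 = 1950; T₃T₄ = 5·13·38 = 2470; T₄T₅ = 13·38·28 = 13832; T₅T₆ = 38·28·13 = 13832.
Length 3: T₁..T₃: k=1: 0+1950+34·30·13=15210; k=2: 5100+0+34·5·13=7310 → min 7310 | T₂..T₄: k=2: 0+2470+30·5·38=8170; k=3: 1950+0+30·13·38=16770 → min 8170 | T₃..T₅: k=3: 0+13832+5·13·28=15652; k=4: 2470+0+5·38·28=7790 → min 7790 | T₄..T₆: k=4: 0+13832+13·38·13=20254; k=5: 13832+0+13·28·13=18564 → min 18564.
Length 4: T₁..T₄: k=1: 0+8170+34·30·38=46930; k=2: 5100+2470+34·5·38=14030; k=3: 7310+0+34·13·38=24106 → min 14030 | T₂..T₅: k=2: 0+7790+30·5·28=11990; k=3: 1950+13832+30·13·28=26702; k=4: 8170+0+30·38·28=40090 → min 11990 | T₃..T₆: k=3: 0+18564+5·13·13=19409; k=4: 2470+13832+5·38·13=18772; k=5: 7790+0+5·28·13=9610 → min 9610.
Length 5: T₁..T₅: k=1: 0+11990+34·30·28=40550; k=2: 5100+7790+34·5·28=17650; k=3: 7310+13832+34·13·28=33518; k=4: 14030+0+34·38·28=50206 → min 17650 | T₂..T₆: k=2: 0+9610+30·5·13=11560; k=3: 1950+18564+30·13·13=25584; k=4: 8170+13832+30·38·13=36822; k=5: 11990+0+30·28·13=22910 → min 11560.
Length 6: T₁..T₆: k=1: 0+11560+34·30·13=24820; k=2: 5100+9610+34·5·13=16920; k=3: 7310+18564+34·13·13=31620; k=4: 14030+13832+34·38·13=44658; k=5: 17650+0+34·28·13=30026 → min 16920.
Optimal order: ((T₁ × T₂) × (((T₃ × T₄) × T₅) × T₆)) with cost 16920.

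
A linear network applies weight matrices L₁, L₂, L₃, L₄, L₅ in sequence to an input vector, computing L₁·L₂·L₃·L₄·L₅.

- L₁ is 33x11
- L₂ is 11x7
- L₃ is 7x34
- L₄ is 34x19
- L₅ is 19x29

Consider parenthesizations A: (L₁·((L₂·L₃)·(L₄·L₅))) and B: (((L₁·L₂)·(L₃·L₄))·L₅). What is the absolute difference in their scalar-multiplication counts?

13090

Order A = (L₁·((L₂·L₃)·(L₄·L₅))): (L₂·L₃): 11×7 by 7×34 → 11×34, cost 11·7·34 = 2618; (L₄·L₅): 34×19 by 19×29 → 34×29, cost 34·19·29 = 18734; ((L₂·L₃)·(L₄·L₅)): 11×34 by 34×29 → 11×29, cost 11·34·29 = 10846; cumulative 32198; (L₁·((L₂·L₃)·(L₄·L₅))): 33×11 by 11×29 → 33×29, cost 33·11·29 = 10527; cumulative 42725. Total 42725.
Order B = (((L₁·L₂)·(L₃·L₄))·L₅): (L₁·L₂): 33×11 by 11×7 → 33×7, cost 33·11·7 = 2541; (L₃·L₄): 7×34 by 34×19 → 7×19, cost 7·34·19 = 4522; ((L₁·L₂)·(L₃·L₄)): 33×7 by 7×19 → 33×19, cost 33·7·19 = 4389; cumulative 11452; (((L₁·L₂)·(L₃·L₄))·L₅): 33×19 by 19×29 → 33×29, cost 33·19·29 = 18183; cumulative 29635. Total 29635.
Difference: |42725 − 29635| = 13090.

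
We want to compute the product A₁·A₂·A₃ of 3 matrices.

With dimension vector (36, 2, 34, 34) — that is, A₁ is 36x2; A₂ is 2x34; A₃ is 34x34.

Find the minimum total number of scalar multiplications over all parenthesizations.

4760

Order (A₁·(A₂·A₃)): (A₂·A₃): 2×34 by 34×34 → 2×34, cost 2·34·34 = 2312; (A₁·(A₂·A₃)): 36×2 by 2×34 → 36×34, cost 36·2·34 = 2448; cumulative 4760. Total 4760.
Order ((A₁·A₂)·A₃): (A₁·A₂): 36×2 by 2×34 → 36×34, cost 36·2·34 = 2448; ((A₁·A₂)·A₃): 36×34 by 34×34 → 36×34, cost 36·34·34 = 41616; cumulative 44064. Total 44064.
Minimum: 4760.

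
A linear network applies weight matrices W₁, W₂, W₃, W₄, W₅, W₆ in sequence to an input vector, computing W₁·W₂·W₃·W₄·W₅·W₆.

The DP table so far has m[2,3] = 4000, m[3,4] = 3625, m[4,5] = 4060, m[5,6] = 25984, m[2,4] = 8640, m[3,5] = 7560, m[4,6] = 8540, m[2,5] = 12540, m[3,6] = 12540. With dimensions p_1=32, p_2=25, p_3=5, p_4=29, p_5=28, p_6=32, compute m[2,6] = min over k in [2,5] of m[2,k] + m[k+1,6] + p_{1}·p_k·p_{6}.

m[2,6] = min over k∈[2,5] of m[2,k]+m[k+1,6]+p_{1}·p_k·p_{6}.
k=2: 0 + 12540 + 32·25·32 = 38140; k=3: 4000 + 8540 + 32·5·32 = 17660; k=4: 8640 + 25984 + 32·29·32 = 64320; k=5: 12540 + 0 + 32·28·32 = 41212.
Minimum: 17660 at k=3.

17660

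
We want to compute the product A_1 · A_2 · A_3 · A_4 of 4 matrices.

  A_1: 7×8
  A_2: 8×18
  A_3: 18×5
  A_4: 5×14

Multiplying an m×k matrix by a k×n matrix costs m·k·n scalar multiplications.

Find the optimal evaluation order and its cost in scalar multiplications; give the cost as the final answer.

Adjacent pairs: A_1A_2 = 7·8·18 = 1008; A_2A_3 = 8·18·5 = 720; A_3A_4 = 18·5·14 = 1260.
Length 3: A_1..A_3: k=1: 0+720+7·8·5=1000; k=2: 1008+0+7·18·5=1638 → min 1000 | A_2..A_4: k=2: 0+1260+8·18·14=3276; k=3: 720+0+8·5·14=1280 → min 1280.
Length 4: A_1..A_4: k=1: 0+1280+7·8·14=2064; k=2: 1008+1260+7·18·14=4032; k=3: 1000+0+7·5·14=1490 → min 1490.
Optimal parenthesization: ((A_1 · (A_2 · A_3)) · A_4) with cost 1490.

1490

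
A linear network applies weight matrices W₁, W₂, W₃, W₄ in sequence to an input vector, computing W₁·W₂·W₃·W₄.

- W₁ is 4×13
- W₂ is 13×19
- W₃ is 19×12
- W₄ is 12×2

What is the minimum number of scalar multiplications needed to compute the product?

Adjacent pairs: W₁W₂ = 4·13·19 = 988; W₂W₃ = 13·19·12 = 2964; W₃W₄ = 19·12·2 = 456.
Length 3: W₁..W₃: k=1: 0+2964+4·13·12=3588; k=2: 988+0+4·19·12=1900 → min 1900 | W₂..W₄: k=2: 0+456+13·19·2=950; k=3: 2964+0+13·12·2=3276 → min 950.
Length 4: W₁..W₄: k=1: 0+950+4·13·2=1054; k=2: 988+456+4·19·2=1596; k=3: 1900+0+4·12·2=1996 → min 1054.
Optimal order: (W₁·(W₂·(W₃·W₄))) with cost 1054.

1054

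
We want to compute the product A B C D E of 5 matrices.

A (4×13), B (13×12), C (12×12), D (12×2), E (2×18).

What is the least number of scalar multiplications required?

848

Adjacent pairs: AB = 4·13·12 = 624; BC = 13·12·12 = 1872; CD = 12·12·2 = 288; DE = 12·2·18 = 432.
Length 3: A..C: k=1: 0+1872+4·13·12=2496; k=2: 624+0+4·12·12=1200 → min 1200 | B..D: k=2: 0+288+13·12·2=600; k=3: 1872+0+13·12·2=2184 → min 600 | C..E: k=3: 0+432+12·12·18=3024; k=4: 288+0+12·2·18=720 → min 720.
Length 4: A..D: k=1: 0+600+4·13·2=704; k=2: 624+288+4·12·2=1008; k=3: 1200+0+4·12·2=1296 → min 704 | B..E: k=2: 0+720+13·12·18=3528; k=3: 1872+432+13·12·18=5112; k=4: 600+0+13·2·18=1068 → min 1068.
Length 5: A..E: k=1: 0+1068+4·13·18=2004; k=2: 624+720+4·12·18=2208; k=3: 1200+432+4·12·18=2496; k=4: 704+0+4·2·18=848 → min 848.
Optimal order: ((A (B (C D))) E) with cost 848.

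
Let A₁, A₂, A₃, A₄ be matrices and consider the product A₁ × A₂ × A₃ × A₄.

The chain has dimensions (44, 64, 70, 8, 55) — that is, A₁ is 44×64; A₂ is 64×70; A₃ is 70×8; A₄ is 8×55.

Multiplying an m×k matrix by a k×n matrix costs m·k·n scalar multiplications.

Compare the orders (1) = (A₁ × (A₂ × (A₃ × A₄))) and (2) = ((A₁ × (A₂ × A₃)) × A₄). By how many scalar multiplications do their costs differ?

354352

Order (1) = (A₁ × (A₂ × (A₃ × A₄))): (A₃ × A₄): 70×8 by 8×55 → 70×55, cost 70·8·55 = 30800; (A₂ × (A₃ × A₄)): 64×70 by 70×55 → 64×55, cost 64·70·55 = 246400; cumulative 277200; (A₁ × (A₂ × (A₃ × A₄))): 44×64 by 64×55 → 44×55, cost 44·64·55 = 154880; cumulative 432080. Total 432080.
Order (2) = ((A₁ × (A₂ × A₃)) × A₄): (A₂ × A₃): 64×70 by 70×8 → 64×8, cost 64·70·8 = 35840; (A₁ × (A₂ × A₃)): 44×64 by 64×8 → 44×8, cost 44·64·8 = 22528; cumulative 58368; ((A₁ × (A₂ × A₃)) × A₄): 44×8 by 8×55 → 44×55, cost 44·8·55 = 19360; cumulative 77728. Total 77728.
Difference: |432080 − 77728| = 354352.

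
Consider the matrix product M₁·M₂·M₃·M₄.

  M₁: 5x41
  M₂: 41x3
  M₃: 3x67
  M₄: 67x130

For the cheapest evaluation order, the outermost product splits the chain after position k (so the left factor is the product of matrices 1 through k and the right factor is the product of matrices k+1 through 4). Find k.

2

Adjacent pairs: M₁M₂ = 5·41·3 = 615; M₂M₃ = 41·3·67 = 8241; M₃M₄ = 3·67·130 = 26130.
Length 3: M₁..M₃: k=1: 0+8241+5·41·67=21976; k=2: 615+0+5·3·67=1620 → min 1620 | M₂..M₄: k=2: 0+26130+41·3·130=42120; k=3: 8241+0+41·67·130=365351 → min 42120.
Top-level splits: k=1: (M₁..M₁)·(M₂..M₄) → 0+42120+5·41·130 = 68770; k=2: (M₁..M₂)·(M₃..M₄) → 615+26130+5·3·130 = 28695; k=3: (M₁..M₃)·(M₄..M₄) → 1620+0+5·67·130 = 45170.
Best split is after M₂, i.e. k = 2.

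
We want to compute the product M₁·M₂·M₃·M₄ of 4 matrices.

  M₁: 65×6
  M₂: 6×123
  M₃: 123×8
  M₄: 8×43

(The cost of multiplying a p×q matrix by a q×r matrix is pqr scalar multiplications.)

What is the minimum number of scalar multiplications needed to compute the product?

Adjacent pairs: M₁M₂ = 65·6·123 = 47970; M₂M₃ = 6·123·8 = 5904; M₃M₄ = 123·8·43 = 42312.
Length 3: M₁..M₃: k=1: 0+5904+65·6·8=9024; k=2: 47970+0+65·123·8=111930 → min 9024 | M₂..M₄: k=2: 0+42312+6·123·43=74046; k=3: 5904+0+6·8·43=7968 → min 7968.
Length 4: M₁..M₄: k=1: 0+7968+65·6·43=24738; k=2: 47970+42312+65·123·43=434067; k=3: 9024+0+65·8·43=31384 → min 24738.
Optimal order: (M₁·((M₂·M₃)·M₄)) with cost 24738.

24738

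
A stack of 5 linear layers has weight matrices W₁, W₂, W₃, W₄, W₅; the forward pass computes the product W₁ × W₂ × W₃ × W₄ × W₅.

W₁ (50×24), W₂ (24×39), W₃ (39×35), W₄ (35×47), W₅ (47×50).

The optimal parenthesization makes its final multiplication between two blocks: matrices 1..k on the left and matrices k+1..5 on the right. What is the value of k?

Adjacent pairs: W₁W₂ = 50·24·39 = 46800; W₂W₃ = 24·39·35 = 32760; W₃W₄ = 39·35·47 = 64155; W₄W₅ = 35·47·50 = 82250.
Length 3: W₁..W₃: k=1: 0+32760+50·24·35=74760; k=2: 46800+0+50·39·35=115050 → min 74760 | W₂..W₄: k=2: 0+64155+24·39·47=108147; k=3: 32760+0+24·35·47=72240 → min 72240 | W₃..W₅: k=3: 0+82250+39·35·50=150500; k=4: 64155+0+39·47·50=155805 → min 150500.
Length 4: W₁..W₄: k=1: 0+72240+50·24·47=128640; k=2: 46800+64155+50·39·47=202605; k=3: 74760+0+50·35·47=157010 → min 128640 | W₂..W₅: k=2: 0+150500+24·39·50=197300; k=3: 32760+82250+24·35·50=157010; k=4: 72240+0+24·47·50=128640 → min 128640.
Top-level splits: k=1: (W₁..W₁)·(W₂..W₅) → 0+128640+50·24·50 = 188640; k=2: (W₁..W₂)·(W₃..W₅) → 46800+150500+50·39·50 = 294800; k=3: (W₁..W₃)·(W₄..W₅) → 74760+82250+50·35·50 = 244510; k=4: (W₁..W₄)·(W₅..W₅) → 128640+0+50·47·50 = 246140.
Best split is after W₁, i.e. k = 1.

1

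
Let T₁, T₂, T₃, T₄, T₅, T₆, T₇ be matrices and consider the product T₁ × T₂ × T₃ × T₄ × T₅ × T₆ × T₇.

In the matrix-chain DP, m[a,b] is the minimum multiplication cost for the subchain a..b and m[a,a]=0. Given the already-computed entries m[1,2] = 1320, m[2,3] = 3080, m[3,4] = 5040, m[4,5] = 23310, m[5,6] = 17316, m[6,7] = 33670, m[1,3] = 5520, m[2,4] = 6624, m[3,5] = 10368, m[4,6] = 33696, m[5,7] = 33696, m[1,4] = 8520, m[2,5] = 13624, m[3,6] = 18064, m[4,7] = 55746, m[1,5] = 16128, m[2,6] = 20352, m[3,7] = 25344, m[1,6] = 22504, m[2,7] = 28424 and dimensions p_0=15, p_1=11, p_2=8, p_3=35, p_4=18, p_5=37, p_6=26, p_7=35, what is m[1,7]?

30864

m[1,7] = min over k∈[1,6] of m[1,k]+m[k+1,7]+p_{0}·p_k·p_{7}.
k=1: 0 + 28424 + 15·11·35 = 34199; k=2: 1320 + 25344 + 15·8·35 = 30864; k=3: 5520 + 55746 + 15·35·35 = 79641; k=4: 8520 + 33696 + 15·18·35 = 51666; k=5: 16128 + 33670 + 15·37·35 = 69223; k=6: 22504 + 0 + 15·26·35 = 36154.
Minimum: 30864 at k=2.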